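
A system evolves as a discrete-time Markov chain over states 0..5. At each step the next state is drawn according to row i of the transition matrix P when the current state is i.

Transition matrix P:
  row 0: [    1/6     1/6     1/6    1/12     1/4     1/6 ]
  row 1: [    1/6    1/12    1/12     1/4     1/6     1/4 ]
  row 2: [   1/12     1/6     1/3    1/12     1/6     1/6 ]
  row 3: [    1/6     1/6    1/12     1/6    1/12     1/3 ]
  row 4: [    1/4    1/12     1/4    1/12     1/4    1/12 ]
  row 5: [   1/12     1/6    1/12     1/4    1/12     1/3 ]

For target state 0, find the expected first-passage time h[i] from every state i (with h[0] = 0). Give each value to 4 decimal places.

h = [0.0000, 6.8634, 7.5274, 6.9656, 6.2175, 7.5461]

First-step conditioning: h[0] = 0; for i ≠ 0, h[i] = 1 + Σ_k P[i][k]·h[k].
  h[1] = 1 + 1/12·h[1] + 1/12·h[2] + 1/4·h[3] + 1/6·h[4] + 1/4·h[5]
  h[2] = 1 + 1/6·h[1] + 1/3·h[2] + 1/12·h[3] + 1/6·h[4] + 1/6·h[5]
  h[3] = 1 + 1/6·h[1] + 1/12·h[2] + 1/6·h[3] + 1/12·h[4] + 1/3·h[5]
  h[4] = 1 + 1/12·h[1] + 1/4·h[2] + 1/12·h[3] + 1/4·h[4] + 1/12·h[5]
  h[5] = 1 + 1/6·h[1] + 1/12·h[2] + 1/4·h[3] + 1/12·h[4] + 1/3·h[5]
Solving the 5×5 linear system over states ≠ 0 gives exactly h = [0, 40899/5959, 44856/5959, 41508/5959, 37050/5959, 44967/5959] (h[0] = 0 is the target).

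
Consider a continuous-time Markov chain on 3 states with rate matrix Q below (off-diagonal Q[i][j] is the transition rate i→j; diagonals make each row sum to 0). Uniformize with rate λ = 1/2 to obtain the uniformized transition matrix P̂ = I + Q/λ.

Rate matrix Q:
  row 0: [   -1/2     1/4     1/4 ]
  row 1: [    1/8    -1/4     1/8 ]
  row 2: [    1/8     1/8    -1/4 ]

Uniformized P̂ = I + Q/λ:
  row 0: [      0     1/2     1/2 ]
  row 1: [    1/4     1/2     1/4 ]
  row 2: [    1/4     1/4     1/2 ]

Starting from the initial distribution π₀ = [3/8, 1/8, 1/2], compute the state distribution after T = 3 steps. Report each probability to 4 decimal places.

t=0: π = [0.3750, 0.1250, 0.5000]
t=1: π = [0.1563, 0.3750, 0.4688]
t=2: π = [0.2109, 0.3828, 0.4063]
t=3: π = [0.1973, 0.3984, 0.4043]

π = [0.1973, 0.3984, 0.4043]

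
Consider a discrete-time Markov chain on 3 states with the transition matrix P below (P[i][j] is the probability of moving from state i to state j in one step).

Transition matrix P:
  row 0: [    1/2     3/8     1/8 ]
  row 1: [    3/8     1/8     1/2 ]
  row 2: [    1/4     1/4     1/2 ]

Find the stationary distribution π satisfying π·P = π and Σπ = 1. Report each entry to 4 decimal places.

Balance equations π_j = Σ_i π_i·P[i][j]:
  π_0 = 1/2·π_0 + 3/8·π_1 + 1/4·π_2
  π_1 = 3/8·π_0 + 1/8·π_1 + 1/4·π_2
  normalize: π_0 + π_1 + π_2 = 1
Solving the linear system gives exactly π = [20/53, 14/53, 19/53].

π = [0.3774, 0.2642, 0.3585]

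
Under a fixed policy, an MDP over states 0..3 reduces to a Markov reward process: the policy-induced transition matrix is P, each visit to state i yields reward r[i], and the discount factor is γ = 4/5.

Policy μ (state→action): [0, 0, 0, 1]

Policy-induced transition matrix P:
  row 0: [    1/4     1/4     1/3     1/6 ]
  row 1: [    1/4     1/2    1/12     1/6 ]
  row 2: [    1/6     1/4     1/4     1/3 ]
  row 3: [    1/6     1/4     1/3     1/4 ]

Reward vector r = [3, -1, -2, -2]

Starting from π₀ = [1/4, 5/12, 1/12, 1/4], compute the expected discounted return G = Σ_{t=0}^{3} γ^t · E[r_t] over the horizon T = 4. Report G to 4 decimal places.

G = -1.4454

t=0: π = [0.2500, 0.4167, 0.0833, 0.2500], E[r] = -0.3333, γ^t·E[r] = -0.333333, running G = -0.333333
t=1: π = [0.2222, 0.3542, 0.2222, 0.2014], E[r] = -0.5347, γ^t·E[r] = -0.427778, running G = -0.761111
t=2: π = [0.2147, 0.3385, 0.2263, 0.2205], E[r] = -0.5880, γ^t·E[r] = -0.376296, running G = -1.137407
t=3: π = [0.2128, 0.3346, 0.2298, 0.2228], E[r] = -0.6015, γ^t·E[r] = -0.307975, running G = -1.445383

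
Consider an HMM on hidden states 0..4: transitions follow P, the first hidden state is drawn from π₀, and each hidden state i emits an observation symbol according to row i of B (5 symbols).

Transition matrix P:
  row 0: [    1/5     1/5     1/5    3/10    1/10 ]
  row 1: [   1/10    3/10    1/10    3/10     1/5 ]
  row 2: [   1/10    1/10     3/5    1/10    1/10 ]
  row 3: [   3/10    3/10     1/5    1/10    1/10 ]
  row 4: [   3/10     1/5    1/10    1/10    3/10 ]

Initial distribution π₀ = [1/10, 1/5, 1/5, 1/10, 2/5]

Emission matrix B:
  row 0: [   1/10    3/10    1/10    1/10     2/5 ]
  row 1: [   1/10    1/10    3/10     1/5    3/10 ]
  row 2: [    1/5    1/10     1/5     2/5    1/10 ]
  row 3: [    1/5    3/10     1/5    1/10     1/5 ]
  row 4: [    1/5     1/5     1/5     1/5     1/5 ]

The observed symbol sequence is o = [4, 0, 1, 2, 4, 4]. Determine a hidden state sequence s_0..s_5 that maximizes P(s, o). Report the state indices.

path = [4, 4, 0, 3, 0, 0]

t=0: δ = [4.000e-02, 6.000e-02, 2.000e-02, 2.000e-02, 8.000e-02]  (obs o_0=4)
t=1: δ = [2.400e-03, 1.800e-03, 2.400e-03, 3.600e-03, 4.800e-03]  ψ = [4, 1, 2, 1, 4]  (obs o_1=0)
t=2: δ = [4.320e-04, 1.080e-04, 1.440e-04, 2.160e-04, 2.880e-04]  ψ = [4, 3, 2, 0, 4]  (obs o_2=1)
t=3: δ = [8.640e-06, 2.592e-05, 1.728e-05, 2.592e-05, 1.728e-05]  ψ = [0, 0, 0, 0, 4]  (obs o_3=2)
t=4: δ = [3.110e-06, 2.333e-06, 1.037e-06, 1.555e-06, 1.037e-06]  ψ = [3, 1, 2, 1, 1]  (obs o_4=4)
t=5: δ = [2.488e-07, 2.100e-07, 6.221e-08, 1.866e-07, 9.331e-08]  ψ = [0, 1, 0, 0, 1]  (obs o_5=4)
backtrack: best end state = 0; path = [4, 4, 0, 3, 0, 0]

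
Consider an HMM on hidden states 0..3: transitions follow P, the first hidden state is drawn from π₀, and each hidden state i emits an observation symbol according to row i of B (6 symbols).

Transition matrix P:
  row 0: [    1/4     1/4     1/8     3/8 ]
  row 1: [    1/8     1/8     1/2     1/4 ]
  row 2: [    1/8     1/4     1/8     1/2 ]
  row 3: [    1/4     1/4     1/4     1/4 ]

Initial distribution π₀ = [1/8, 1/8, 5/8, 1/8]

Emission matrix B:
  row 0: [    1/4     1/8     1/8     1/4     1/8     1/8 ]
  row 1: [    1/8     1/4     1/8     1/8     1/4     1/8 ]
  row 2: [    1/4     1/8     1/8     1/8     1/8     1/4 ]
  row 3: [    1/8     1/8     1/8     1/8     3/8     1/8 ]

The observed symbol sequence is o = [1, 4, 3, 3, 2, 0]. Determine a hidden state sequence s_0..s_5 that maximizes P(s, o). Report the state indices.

path = [2, 3, 0, 0, 1, 2]

t=0: δ = [1.562e-02, 3.125e-02, 7.812e-02, 1.562e-02]  (obs o_0=1)
t=1: δ = [1.221e-03, 4.883e-03, 1.953e-03, 1.465e-02]  ψ = [2, 2, 1, 2]  (obs o_1=4)
t=2: δ = [9.155e-04, 4.578e-04, 4.578e-04, 4.578e-04]  ψ = [3, 3, 3, 3]  (obs o_2=3)
t=3: δ = [5.722e-05, 2.861e-05, 2.861e-05, 4.292e-05]  ψ = [0, 0, 1, 0]  (obs o_3=3)
t=4: δ = [1.788e-06, 1.788e-06, 1.788e-06, 2.682e-06]  ψ = [0, 0, 1, 0]  (obs o_4=2)
t=5: δ = [1.676e-07, 8.382e-08, 2.235e-07, 1.118e-07]  ψ = [3, 3, 1, 2]  (obs o_5=0)
backtrack: best end state = 2; path = [2, 3, 0, 0, 1, 2]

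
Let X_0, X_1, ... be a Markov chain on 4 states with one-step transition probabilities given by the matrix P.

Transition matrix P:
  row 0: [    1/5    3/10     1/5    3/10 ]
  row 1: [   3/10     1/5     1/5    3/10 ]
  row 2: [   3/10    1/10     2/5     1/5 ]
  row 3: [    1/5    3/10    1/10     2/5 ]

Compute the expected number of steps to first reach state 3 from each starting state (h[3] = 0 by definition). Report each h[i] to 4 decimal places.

h = [3.6364, 3.6364, 4.0909, 0.0000]

First-step conditioning: h[3] = 0; for i ≠ 3, h[i] = 1 + Σ_k P[i][k]·h[k].
  h[0] = 1 + 1/5·h[0] + 3/10·h[1] + 1/5·h[2]
  h[1] = 1 + 3/10·h[0] + 1/5·h[1] + 1/5·h[2]
  h[2] = 1 + 3/10·h[0] + 1/10·h[1] + 2/5·h[2]
Solving the 3×3 linear system over states ≠ 3 gives exactly h = [40/11, 40/11, 45/11, 0] (h[3] = 0 is the target).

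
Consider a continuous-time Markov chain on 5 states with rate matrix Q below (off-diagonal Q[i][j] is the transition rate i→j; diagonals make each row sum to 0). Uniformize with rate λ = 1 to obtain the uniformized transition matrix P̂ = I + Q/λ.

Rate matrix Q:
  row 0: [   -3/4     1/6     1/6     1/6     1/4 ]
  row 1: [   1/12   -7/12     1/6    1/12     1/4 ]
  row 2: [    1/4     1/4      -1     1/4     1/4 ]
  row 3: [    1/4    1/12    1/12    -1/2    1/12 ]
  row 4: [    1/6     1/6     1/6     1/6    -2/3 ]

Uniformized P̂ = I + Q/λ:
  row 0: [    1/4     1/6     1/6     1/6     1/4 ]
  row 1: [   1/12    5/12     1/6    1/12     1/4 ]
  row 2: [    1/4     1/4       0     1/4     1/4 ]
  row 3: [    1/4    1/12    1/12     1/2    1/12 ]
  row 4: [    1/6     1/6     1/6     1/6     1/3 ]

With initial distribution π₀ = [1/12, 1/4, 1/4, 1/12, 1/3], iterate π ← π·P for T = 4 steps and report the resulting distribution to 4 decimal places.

π = [0.1948, 0.2114, 0.1262, 0.2369, 0.2306]

t=0: π = [0.0833, 0.2500, 0.2500, 0.0833, 0.3333]
t=1: π = [0.1806, 0.2431, 0.1181, 0.1944, 0.2639]
t=2: π = [0.1875, 0.2211, 0.1308, 0.2211, 0.2396]
t=3: π = [0.1932, 0.2144, 0.1264, 0.2328, 0.2331]
t=4: π = [0.1948, 0.2114, 0.1262, 0.2369, 0.2306]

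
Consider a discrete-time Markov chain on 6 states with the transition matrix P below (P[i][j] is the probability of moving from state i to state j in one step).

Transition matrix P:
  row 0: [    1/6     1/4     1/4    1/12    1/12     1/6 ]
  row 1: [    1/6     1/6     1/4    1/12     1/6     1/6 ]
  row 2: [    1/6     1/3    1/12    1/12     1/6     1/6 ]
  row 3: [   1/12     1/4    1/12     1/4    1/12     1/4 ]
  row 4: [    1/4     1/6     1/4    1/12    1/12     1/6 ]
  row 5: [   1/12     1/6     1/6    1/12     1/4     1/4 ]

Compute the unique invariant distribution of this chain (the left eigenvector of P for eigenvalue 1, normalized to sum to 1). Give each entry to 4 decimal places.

π = [0.1548, 0.2190, 0.1864, 0.1000, 0.1489, 0.1909]

Balance equations π_j = Σ_i π_i·P[i][j]:
  π_0 = 1/6·π_0 + 1/6·π_1 + 1/6·π_2 + 1/12·π_3 + 1/4·π_4 + 1/12·π_5
  π_1 = 1/4·π_0 + 1/6·π_1 + 1/3·π_2 + 1/4·π_3 + 1/6·π_4 + 1/6·π_5
  π_2 = 1/4·π_0 + 1/4·π_1 + 1/12·π_2 + 1/12·π_3 + 1/4·π_4 + 1/6·π_5
  π_3 = 1/12·π_0 + 1/12·π_1 + 1/12·π_2 + 1/4·π_3 + 1/12·π_4 + 1/12·π_5
  π_4 = 1/12·π_0 + 1/6·π_1 + 1/6·π_2 + 1/12·π_3 + 1/12·π_4 + 1/4·π_5
  normalize: π_0 + π_1 + π_2 + π_3 + π_4 + π_5 = 1
Solving the linear system gives exactly π = [1337/8635, 7563/34540, 41/220, 1/10, 1286/8635, 21/110].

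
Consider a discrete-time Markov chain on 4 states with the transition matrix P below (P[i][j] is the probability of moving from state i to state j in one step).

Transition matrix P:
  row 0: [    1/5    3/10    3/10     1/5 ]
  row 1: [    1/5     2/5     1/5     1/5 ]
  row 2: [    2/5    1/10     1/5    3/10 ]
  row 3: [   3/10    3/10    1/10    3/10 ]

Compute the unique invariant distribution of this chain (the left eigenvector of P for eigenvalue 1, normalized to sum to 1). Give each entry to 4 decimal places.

Balance equations π_j = Σ_i π_i·P[i][j]:
  π_0 = 1/5·π_0 + 1/5·π_1 + 2/5·π_2 + 3/10·π_3
  π_1 = 3/10·π_0 + 2/5·π_1 + 1/10·π_2 + 3/10·π_3
  π_2 = 3/10·π_0 + 1/5·π_1 + 1/5·π_2 + 1/10·π_3
  normalize: π_0 + π_1 + π_2 + π_3 = 1
Solving the linear system gives exactly π = [236/891, 257/891, 20/99, 218/891].

π = [0.2649, 0.2884, 0.2020, 0.2447]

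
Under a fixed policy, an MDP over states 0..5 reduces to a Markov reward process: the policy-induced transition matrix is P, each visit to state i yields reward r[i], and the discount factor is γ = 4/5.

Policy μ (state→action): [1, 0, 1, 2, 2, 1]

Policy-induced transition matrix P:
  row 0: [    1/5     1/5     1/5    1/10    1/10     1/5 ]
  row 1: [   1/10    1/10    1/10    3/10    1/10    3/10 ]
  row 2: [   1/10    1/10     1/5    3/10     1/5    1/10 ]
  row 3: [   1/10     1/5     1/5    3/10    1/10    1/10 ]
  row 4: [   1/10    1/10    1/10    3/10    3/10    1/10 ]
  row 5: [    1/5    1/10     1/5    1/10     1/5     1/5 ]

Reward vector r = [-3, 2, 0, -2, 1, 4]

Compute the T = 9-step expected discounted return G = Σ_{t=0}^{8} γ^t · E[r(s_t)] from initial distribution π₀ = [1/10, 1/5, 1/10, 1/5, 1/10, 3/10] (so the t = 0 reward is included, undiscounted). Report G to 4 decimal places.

G = 1.7174

t=0: π = [0.1000, 0.2000, 0.1000, 0.2000, 0.1000, 0.3000], E[r] = 1.0000, γ^t·E[r] = 1.000000, running G = 1.000000
t=1: π = [0.1400, 0.1300, 0.1700, 0.2200, 0.1600, 0.1800], E[r] = 0.2800, γ^t·E[r] = 0.224000, running G = 1.224000
t=2: π = [0.1320, 0.1360, 0.1710, 0.2360, 0.1670, 0.1580], E[r] = 0.2030, γ^t·E[r] = 0.129920, running G = 1.353920
t=3: π = [0.1290, 0.1368, 0.1697, 0.2420, 0.1663, 0.1562], E[r] = 0.1937, γ^t·E[r] = 0.099174, running G = 1.453094
t=4: π = [0.1285, 0.1371, 0.1697, 0.2430, 0.1659, 0.1559], E[r] = 0.1921, γ^t·E[r] = 0.078680, running G = 1.531774
t=5: π = [0.1284, 0.1371, 0.1697, 0.2431, 0.1657, 0.1559], E[r] = 0.1919, γ^t·E[r] = 0.062883, running G = 1.594657
t=6: π = [0.1284, 0.1372, 0.1697, 0.2431, 0.1657, 0.1559], E[r] = 0.1919, γ^t·E[r] = 0.050301, running G = 1.644958
t=7: π = [0.1284, 0.1372, 0.1697, 0.2431, 0.1657, 0.1559], E[r] = 0.1919, γ^t·E[r] = 0.040240, running G = 1.685198
t=8: π = [0.1284, 0.1372, 0.1697, 0.2431, 0.1657, 0.1559], E[r] = 0.1919, γ^t·E[r] = 0.032192, running G = 1.717391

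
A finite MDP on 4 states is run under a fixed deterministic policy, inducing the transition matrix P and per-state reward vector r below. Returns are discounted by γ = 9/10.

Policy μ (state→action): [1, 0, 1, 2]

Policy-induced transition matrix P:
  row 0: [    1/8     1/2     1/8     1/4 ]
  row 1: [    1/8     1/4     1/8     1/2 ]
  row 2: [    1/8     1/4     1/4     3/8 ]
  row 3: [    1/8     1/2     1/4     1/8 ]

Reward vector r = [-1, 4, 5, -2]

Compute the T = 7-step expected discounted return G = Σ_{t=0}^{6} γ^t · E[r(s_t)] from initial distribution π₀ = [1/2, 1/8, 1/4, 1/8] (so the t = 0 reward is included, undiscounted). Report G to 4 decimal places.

t=0: π = [0.5000, 0.1250, 0.2500, 0.1250], E[r] = 1.0000, γ^t·E[r] = 1.000000, running G = 1.000000
t=1: π = [0.1250, 0.4063, 0.1719, 0.2969], E[r] = 1.7656, γ^t·E[r] = 1.589063, running G = 2.589063
t=2: π = [0.1250, 0.3555, 0.1836, 0.3359], E[r] = 1.5430, γ^t·E[r] = 1.249805, running G = 3.838867
t=3: π = [0.1250, 0.3652, 0.1899, 0.3198], E[r] = 1.6460, γ^t·E[r] = 1.199931, running G = 5.038798
t=4: π = [0.1250, 0.3612, 0.1887, 0.3251], E[r] = 1.6133, γ^t·E[r] = 1.058474, running G = 6.097272
t=5: π = [0.1250, 0.3625, 0.1892, 0.3233], E[r] = 1.6247, γ^t·E[r] = 0.959357, running G = 7.056629
t=6: π = [0.1250, 0.3621, 0.1891, 0.3239], E[r] = 1.6208, γ^t·E[r] = 0.861364, running G = 7.917993

G = 7.9180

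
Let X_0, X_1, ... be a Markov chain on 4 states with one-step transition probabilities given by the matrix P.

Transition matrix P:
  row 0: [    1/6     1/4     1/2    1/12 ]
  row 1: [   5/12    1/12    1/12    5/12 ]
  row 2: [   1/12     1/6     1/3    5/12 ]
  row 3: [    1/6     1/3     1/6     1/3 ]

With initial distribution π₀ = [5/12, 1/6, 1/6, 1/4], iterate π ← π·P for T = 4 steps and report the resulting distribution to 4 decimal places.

t=0: π = [0.4167, 0.1667, 0.1667, 0.2500]
t=1: π = [0.1944, 0.2292, 0.3194, 0.2569]
t=2: π = [0.1973, 0.2066, 0.2656, 0.3304]
t=3: π = [0.1962, 0.2210, 0.2595, 0.3234]
t=4: π = [0.2003, 0.2185, 0.2569, 0.3243]

π = [0.2003, 0.2185, 0.2569, 0.3243]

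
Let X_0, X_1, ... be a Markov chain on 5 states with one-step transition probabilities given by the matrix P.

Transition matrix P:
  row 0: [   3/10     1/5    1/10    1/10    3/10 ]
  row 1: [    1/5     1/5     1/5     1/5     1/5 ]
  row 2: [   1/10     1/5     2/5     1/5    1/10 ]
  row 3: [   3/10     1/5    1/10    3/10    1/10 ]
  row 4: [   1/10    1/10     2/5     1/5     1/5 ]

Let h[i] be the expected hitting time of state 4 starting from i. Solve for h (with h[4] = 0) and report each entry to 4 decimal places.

First-step conditioning: h[4] = 0; for i ≠ 4, h[i] = 1 + Σ_k P[i][k]·h[k].
  h[0] = 1 + 3/10·h[0] + 1/5·h[1] + 1/10·h[2] + 1/10·h[3]
  h[1] = 1 + 1/5·h[0] + 1/5·h[1] + 1/5·h[2] + 1/5·h[3]
  h[2] = 1 + 1/10·h[0] + 1/5·h[1] + 2/5·h[2] + 1/5·h[3]
  h[3] = 1 + 3/10·h[0] + 1/5·h[1] + 1/10·h[2] + 3/10·h[3]
Solving the 4×4 linear system over states ≠ 4 gives exactly h = [175/37, 405/74, 25/4, 875/148, 0] (h[4] = 0 is the target).

h = [4.7297, 5.4730, 6.2500, 5.9122, 0.0000]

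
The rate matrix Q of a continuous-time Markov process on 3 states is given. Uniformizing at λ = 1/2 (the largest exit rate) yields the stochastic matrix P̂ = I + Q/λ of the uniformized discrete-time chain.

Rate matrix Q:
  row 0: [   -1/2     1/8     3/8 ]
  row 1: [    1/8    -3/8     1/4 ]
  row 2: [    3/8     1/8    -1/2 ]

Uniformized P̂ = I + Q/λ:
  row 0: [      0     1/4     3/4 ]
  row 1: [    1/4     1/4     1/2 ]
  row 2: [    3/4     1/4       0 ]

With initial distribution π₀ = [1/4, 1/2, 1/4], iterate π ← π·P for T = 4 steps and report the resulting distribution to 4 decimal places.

π = [0.3760, 0.2500, 0.3740]

t=0: π = [0.2500, 0.5000, 0.2500]
t=1: π = [0.3125, 0.2500, 0.4375]
t=2: π = [0.3906, 0.2500, 0.3594]
t=3: π = [0.3320, 0.2500, 0.4180]
t=4: π = [0.3760, 0.2500, 0.3740]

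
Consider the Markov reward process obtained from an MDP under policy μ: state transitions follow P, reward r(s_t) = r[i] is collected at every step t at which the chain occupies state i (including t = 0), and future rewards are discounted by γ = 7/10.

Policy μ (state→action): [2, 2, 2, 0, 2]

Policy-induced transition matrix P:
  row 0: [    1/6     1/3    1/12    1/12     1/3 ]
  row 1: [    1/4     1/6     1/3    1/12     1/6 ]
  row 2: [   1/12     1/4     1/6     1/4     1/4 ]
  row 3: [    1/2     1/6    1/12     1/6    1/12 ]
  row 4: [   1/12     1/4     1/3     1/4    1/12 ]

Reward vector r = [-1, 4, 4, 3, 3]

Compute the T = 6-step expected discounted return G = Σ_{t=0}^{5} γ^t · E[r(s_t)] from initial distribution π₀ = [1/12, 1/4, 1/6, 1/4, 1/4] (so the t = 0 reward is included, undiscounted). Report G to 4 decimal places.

t=0: π = [0.0833, 0.2500, 0.1667, 0.2500, 0.2500], E[r] = 3.0833, γ^t·E[r] = 3.083333, running G = 3.083333
t=1: π = [0.2361, 0.2153, 0.2222, 0.1736, 0.1528], E[r] = 2.4931, γ^t·E[r] = 1.745139, running G = 4.828472
t=2: π = [0.2112, 0.2373, 0.1939, 0.1603, 0.1973], E[r] = 2.5862, γ^t·E[r] = 1.267251, running G = 6.095723
t=3: π = [0.2073, 0.2345, 0.2081, 0.1619, 0.1882], E[r] = 2.6135, γ^t·E[r] = 0.896438, running G = 6.992162
t=4: π = [0.2071, 0.2342, 0.2064, 0.1629, 0.1894], E[r] = 2.6120, γ^t·E[r] = 0.627150, running G = 7.619311
t=5: π = [0.2075, 0.2342, 0.2064, 0.1629, 0.1890], E[r] = 2.6106, γ^t·E[r] = 0.438761, running G = 8.058073

G = 8.0581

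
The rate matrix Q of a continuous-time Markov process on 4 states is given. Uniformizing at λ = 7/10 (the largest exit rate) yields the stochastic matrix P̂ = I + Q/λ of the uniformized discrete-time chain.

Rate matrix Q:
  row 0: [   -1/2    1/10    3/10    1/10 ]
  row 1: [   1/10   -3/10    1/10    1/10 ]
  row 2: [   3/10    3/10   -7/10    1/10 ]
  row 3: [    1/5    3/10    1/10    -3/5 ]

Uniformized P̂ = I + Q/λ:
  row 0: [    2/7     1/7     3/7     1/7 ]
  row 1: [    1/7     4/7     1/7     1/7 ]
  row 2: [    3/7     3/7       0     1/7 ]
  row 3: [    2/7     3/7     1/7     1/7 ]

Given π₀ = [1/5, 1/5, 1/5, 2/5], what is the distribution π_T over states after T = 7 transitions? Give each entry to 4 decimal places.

π = [0.2533, 0.4156, 0.1883, 0.1429]

t=0: π = [0.2000, 0.2000, 0.2000, 0.4000]
t=1: π = [0.2857, 0.4000, 0.1714, 0.1429]
t=2: π = [0.2531, 0.4041, 0.2000, 0.1429]
t=3: π = [0.2566, 0.4140, 0.1866, 0.1429]
t=4: π = [0.2532, 0.4144, 0.1895, 0.1429]
t=5: π = [0.2536, 0.4154, 0.1881, 0.1429]
t=6: π = [0.2532, 0.4155, 0.1884, 0.1429]
t=7: π = [0.2533, 0.4156, 0.1883, 0.1429]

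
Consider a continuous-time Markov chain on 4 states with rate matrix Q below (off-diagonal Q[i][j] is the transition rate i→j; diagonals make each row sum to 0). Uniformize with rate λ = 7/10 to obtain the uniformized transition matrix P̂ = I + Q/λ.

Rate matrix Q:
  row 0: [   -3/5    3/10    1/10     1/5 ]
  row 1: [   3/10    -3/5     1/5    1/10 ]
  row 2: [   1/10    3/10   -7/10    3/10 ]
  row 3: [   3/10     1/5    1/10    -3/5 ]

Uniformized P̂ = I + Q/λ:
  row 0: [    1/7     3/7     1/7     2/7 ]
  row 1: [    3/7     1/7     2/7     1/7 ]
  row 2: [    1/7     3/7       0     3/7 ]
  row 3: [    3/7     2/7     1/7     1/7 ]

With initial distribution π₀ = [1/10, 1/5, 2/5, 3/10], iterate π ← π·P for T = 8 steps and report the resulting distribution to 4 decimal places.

π = [0.2971, 0.3075, 0.1635, 0.2319]

t=0: π = [0.1000, 0.2000, 0.4000, 0.3000]
t=1: π = [0.2857, 0.3286, 0.1143, 0.2714]
t=2: π = [0.3143, 0.2959, 0.1735, 0.2163]
t=3: π = [0.2892, 0.3131, 0.1603, 0.2373]
t=4: π = [0.3001, 0.3052, 0.1647, 0.2300]
t=5: π = [0.2958, 0.3085, 0.1629, 0.2328]
t=6: π = [0.2975, 0.3072, 0.1637, 0.2317]
t=7: π = [0.2968, 0.3077, 0.1634, 0.2321]
t=8: π = [0.2971, 0.3075, 0.1635, 0.2319]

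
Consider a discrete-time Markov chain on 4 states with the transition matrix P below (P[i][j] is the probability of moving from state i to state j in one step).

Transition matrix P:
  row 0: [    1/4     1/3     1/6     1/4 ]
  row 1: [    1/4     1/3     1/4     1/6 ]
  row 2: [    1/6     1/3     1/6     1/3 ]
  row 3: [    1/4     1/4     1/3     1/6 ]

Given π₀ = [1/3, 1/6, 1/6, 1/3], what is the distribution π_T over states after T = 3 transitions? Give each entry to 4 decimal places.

t=0: π = [0.3333, 0.1667, 0.1667, 0.3333]
t=1: π = [0.2361, 0.3056, 0.2361, 0.2222]
t=2: π = [0.2303, 0.3148, 0.2292, 0.2257]
t=3: π = [0.2309, 0.3145, 0.2305, 0.2241]

π = [0.2309, 0.3145, 0.2305, 0.2241]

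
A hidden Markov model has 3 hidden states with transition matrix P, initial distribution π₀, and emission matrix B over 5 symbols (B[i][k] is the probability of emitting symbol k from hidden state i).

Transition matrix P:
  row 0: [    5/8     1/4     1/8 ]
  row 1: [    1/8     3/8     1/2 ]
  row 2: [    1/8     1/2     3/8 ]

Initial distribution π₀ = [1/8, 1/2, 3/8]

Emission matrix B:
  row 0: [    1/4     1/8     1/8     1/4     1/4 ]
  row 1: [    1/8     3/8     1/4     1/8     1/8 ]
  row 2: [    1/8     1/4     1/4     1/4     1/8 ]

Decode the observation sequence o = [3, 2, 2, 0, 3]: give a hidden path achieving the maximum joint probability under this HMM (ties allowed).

path = [2, 1, 2, 1, 2]

t=0: δ = [3.125e-02, 6.250e-02, 9.375e-02]  (obs o_0=3)
t=1: δ = [2.441e-03, 1.172e-02, 8.789e-03]  ψ = [0, 2, 2]  (obs o_1=2)
t=2: δ = [1.907e-04, 1.099e-03, 1.465e-03]  ψ = [0, 1, 1]  (obs o_2=2)
t=3: δ = [4.578e-05, 9.155e-05, 6.866e-05]  ψ = [2, 2, 1]  (obs o_3=0)
t=4: δ = [7.153e-06, 4.292e-06, 1.144e-05]  ψ = [0, 1, 1]  (obs o_4=3)
backtrack: best end state = 2; path = [2, 1, 2, 1, 2]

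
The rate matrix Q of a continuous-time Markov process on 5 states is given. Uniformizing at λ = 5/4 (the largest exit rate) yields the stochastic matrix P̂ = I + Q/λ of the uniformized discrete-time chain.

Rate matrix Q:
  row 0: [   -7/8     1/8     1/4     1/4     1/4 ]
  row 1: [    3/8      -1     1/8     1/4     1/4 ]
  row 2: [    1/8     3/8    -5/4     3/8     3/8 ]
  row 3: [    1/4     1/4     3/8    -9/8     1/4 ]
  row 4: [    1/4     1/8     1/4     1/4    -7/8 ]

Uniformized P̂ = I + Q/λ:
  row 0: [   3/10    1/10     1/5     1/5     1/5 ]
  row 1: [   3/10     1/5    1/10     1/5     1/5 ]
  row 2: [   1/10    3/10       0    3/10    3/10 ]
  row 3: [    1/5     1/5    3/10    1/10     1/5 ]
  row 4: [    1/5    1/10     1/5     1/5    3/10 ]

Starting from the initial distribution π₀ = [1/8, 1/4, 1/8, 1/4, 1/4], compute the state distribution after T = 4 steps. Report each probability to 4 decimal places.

t=0: π = [0.1250, 0.2500, 0.1250, 0.2500, 0.2500]
t=1: π = [0.2250, 0.1750, 0.1750, 0.1875, 0.2375]
t=2: π = [0.2225, 0.1713, 0.1663, 0.1988, 0.2413]
t=3: π = [0.2228, 0.1703, 0.1695, 0.1968, 0.2408]
t=4: π = [0.2224, 0.1706, 0.1688, 0.1973, 0.2410]

π = [0.2224, 0.1706, 0.1688, 0.1973, 0.2410]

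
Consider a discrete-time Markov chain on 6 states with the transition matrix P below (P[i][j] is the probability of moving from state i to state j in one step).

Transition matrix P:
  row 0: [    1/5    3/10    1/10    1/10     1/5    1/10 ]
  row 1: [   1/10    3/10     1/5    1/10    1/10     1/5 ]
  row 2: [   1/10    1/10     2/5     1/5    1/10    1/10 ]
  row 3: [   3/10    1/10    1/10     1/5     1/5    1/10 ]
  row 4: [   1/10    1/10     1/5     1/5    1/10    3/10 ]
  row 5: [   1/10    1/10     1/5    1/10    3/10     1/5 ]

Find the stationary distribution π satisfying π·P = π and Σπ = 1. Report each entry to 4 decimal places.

π = [0.1451, 0.1613, 0.2128, 0.1528, 0.1628, 0.1652]

Balance equations π_j = Σ_i π_i·P[i][j]:
  π_0 = 1/5·π_0 + 1/10·π_1 + 1/10·π_2 + 3/10·π_3 + 1/10·π_4 + 1/10·π_5
  π_1 = 3/10·π_0 + 3/10·π_1 + 1/10·π_2 + 1/10·π_3 + 1/10·π_4 + 1/10·π_5
  π_2 = 1/10·π_0 + 1/5·π_1 + 2/5·π_2 + 1/10·π_3 + 1/5·π_4 + 1/5·π_5
  π_3 = 1/10·π_0 + 1/10·π_1 + 1/5·π_2 + 1/5·π_3 + 1/5·π_4 + 1/10·π_5
  π_4 = 1/5·π_0 + 1/10·π_1 + 1/10·π_2 + 1/5·π_3 + 1/10·π_4 + 3/10·π_5
  normalize: π_0 + π_1 + π_2 + π_3 + π_4 + π_5 = 1
Solving the linear system gives exactly π = [579/3991, 5149/31928, 6793/31928, 610/3991, 5199/31928, 5275/31928].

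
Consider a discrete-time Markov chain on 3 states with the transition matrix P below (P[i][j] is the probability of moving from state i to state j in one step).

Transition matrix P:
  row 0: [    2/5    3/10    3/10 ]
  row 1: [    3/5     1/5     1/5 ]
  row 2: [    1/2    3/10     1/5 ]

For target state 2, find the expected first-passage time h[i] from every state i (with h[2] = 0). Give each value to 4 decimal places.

First-step conditioning: h[2] = 0; for i ≠ 2, h[i] = 1 + Σ_k P[i][k]·h[k].
  h[0] = 1 + 2/5·h[0] + 3/10·h[1]
  h[1] = 1 + 3/5·h[0] + 1/5·h[1]
Solving the 2×2 linear system over states ≠ 2 gives exactly h = [11/3, 4, 0] (h[2] = 0 is the target).

h = [3.6667, 4.0000, 0.0000]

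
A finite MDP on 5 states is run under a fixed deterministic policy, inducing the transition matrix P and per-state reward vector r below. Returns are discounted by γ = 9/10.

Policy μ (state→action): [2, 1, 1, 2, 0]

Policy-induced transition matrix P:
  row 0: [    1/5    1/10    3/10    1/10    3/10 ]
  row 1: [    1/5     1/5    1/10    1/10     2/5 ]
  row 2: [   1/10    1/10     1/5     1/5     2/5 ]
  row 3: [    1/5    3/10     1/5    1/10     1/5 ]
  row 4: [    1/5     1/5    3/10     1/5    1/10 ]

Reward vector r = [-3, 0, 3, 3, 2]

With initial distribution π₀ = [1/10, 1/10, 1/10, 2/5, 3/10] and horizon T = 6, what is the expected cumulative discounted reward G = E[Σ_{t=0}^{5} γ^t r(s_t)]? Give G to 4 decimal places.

G = 5.8559

t=0: π = [0.1000, 0.1000, 0.1000, 0.4000, 0.3000], E[r] = 1.8000, γ^t·E[r] = 1.800000, running G = 1.800000
t=1: π = [0.1900, 0.2200, 0.2300, 0.1400, 0.2200], E[r] = 0.9800, γ^t·E[r] = 0.882000, running G = 2.682000
t=2: π = [0.1770, 0.1720, 0.2190, 0.1450, 0.2870], E[r] = 1.1350, γ^t·E[r] = 0.919350, running G = 3.601350
t=3: π = [0.1781, 0.1749, 0.2292, 0.1506, 0.2672], E[r] = 1.1395, γ^t·E[r] = 0.830696, running G = 4.432046
t=4: π = [0.1771, 0.1743, 0.2270, 0.1496, 0.2719], E[r] = 1.1426, γ^t·E[r] = 0.749673, running G = 5.181718
t=5: π = [0.1773, 0.1746, 0.2275, 0.1499, 0.2708], E[r] = 1.1418, γ^t·E[r] = 0.674208, running G = 5.855926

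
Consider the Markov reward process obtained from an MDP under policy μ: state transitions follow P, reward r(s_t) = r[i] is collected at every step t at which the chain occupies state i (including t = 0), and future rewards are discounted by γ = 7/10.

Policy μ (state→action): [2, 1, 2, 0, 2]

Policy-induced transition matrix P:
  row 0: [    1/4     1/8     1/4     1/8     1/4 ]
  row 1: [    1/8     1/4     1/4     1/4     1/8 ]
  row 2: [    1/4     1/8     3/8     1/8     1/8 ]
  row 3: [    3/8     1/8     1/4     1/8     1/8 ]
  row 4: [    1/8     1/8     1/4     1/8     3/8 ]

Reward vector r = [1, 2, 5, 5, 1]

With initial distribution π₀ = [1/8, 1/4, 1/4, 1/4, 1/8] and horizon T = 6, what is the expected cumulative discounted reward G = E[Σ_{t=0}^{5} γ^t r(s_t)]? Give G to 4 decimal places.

t=0: π = [0.1250, 0.2500, 0.2500, 0.2500, 0.1250], E[r] = 3.2500, γ^t·E[r] = 3.250000, running G = 3.250000
t=1: π = [0.2344, 0.1563, 0.2813, 0.1563, 0.1719], E[r] = 2.9063, γ^t·E[r] = 2.034375, running G = 5.284375
t=2: π = [0.2285, 0.1445, 0.2852, 0.1445, 0.1973], E[r] = 2.8633, γ^t·E[r] = 1.403008, running G = 6.687383
t=3: π = [0.2253, 0.1431, 0.2856, 0.1431, 0.2029], E[r] = 2.8579, γ^t·E[r] = 0.980263, running G = 7.667646
t=4: π = [0.2246, 0.1429, 0.2857, 0.1429, 0.2039], E[r] = 2.8572, γ^t·E[r] = 0.686023, running G = 8.353669
t=5: π = [0.2245, 0.1429, 0.2857, 0.1429, 0.2041], E[r] = 2.8572, γ^t·E[r] = 0.480202, running G = 8.833871

G = 8.8339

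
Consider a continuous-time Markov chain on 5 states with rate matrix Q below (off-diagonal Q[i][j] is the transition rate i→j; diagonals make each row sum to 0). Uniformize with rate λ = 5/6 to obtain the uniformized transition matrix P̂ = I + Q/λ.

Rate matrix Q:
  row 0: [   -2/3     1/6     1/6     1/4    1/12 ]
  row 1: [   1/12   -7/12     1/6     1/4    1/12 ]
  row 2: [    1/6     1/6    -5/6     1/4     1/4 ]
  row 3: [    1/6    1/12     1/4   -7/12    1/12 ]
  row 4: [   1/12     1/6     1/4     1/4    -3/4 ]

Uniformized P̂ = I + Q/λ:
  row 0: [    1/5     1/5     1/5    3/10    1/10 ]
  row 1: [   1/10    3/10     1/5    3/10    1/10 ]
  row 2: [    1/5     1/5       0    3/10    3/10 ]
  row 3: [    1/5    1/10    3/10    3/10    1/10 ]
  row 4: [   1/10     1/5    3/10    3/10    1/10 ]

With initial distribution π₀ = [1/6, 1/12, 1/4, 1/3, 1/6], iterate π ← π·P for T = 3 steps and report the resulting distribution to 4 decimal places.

t=0: π = [0.1667, 0.0833, 0.2500, 0.3333, 0.1667]
t=1: π = [0.1750, 0.1750, 0.2000, 0.3000, 0.1500]
t=2: π = [0.1675, 0.1875, 0.2050, 0.3000, 0.1400]
t=3: π = [0.1673, 0.1888, 0.2030, 0.3000, 0.1410]

π = [0.1673, 0.1888, 0.2030, 0.3000, 0.1410]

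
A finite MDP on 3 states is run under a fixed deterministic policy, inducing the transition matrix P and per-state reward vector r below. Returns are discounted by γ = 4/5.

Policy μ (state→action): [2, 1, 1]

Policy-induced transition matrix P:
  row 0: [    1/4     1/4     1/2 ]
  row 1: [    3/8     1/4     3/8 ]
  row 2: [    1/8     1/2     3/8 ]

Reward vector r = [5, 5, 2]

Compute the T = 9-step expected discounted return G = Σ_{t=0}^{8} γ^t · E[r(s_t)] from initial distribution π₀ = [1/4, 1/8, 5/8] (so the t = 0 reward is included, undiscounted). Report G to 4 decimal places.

t=0: π = [0.2500, 0.1250, 0.6250], E[r] = 3.1250, γ^t·E[r] = 3.125000, running G = 3.125000
t=1: π = [0.1875, 0.4063, 0.4063], E[r] = 3.7813, γ^t·E[r] = 3.025000, running G = 6.150000
t=2: π = [0.2500, 0.3516, 0.3984], E[r] = 3.8047, γ^t·E[r] = 2.435000, running G = 8.585000
t=3: π = [0.2441, 0.3496, 0.4063], E[r] = 3.7813, γ^t·E[r] = 1.936000, running G = 10.521000
t=4: π = [0.2429, 0.3516, 0.4055], E[r] = 3.7834, γ^t·E[r] = 1.549700, running G = 12.070700
t=5: π = [0.2433, 0.3514, 0.4054], E[r] = 3.7839, γ^t·E[r] = 1.239910, running G = 13.310610
t=6: π = [0.2433, 0.3513, 0.4054], E[r] = 3.7838, γ^t·E[r] = 0.991895, running G = 14.302505
t=7: π = [0.2432, 0.3514, 0.4054], E[r] = 3.7838, γ^t·E[r] = 0.793516, running G = 15.096021
t=8: π = [0.2432, 0.3514, 0.4054], E[r] = 3.7838, γ^t·E[r] = 0.634814, running G = 15.730835

G = 15.7308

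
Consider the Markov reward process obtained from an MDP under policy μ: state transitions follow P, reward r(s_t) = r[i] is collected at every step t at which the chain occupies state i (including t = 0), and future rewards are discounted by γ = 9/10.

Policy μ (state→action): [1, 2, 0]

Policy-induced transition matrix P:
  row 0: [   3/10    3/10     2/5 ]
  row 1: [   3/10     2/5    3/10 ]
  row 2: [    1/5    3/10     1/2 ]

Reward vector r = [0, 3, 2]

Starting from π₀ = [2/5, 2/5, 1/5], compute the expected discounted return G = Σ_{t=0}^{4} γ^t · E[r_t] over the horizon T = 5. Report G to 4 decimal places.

G = 7.1813

t=0: π = [0.4000, 0.4000, 0.2000], E[r] = 1.6000, γ^t·E[r] = 1.600000, running G = 1.600000
t=1: π = [0.2800, 0.3400, 0.3800], E[r] = 1.7800, γ^t·E[r] = 1.602000, running G = 3.202000
t=2: π = [0.2620, 0.3340, 0.4040], E[r] = 1.8100, γ^t·E[r] = 1.466100, running G = 4.668100
t=3: π = [0.2596, 0.3334, 0.4070], E[r] = 1.8142, γ^t·E[r] = 1.322552, running G = 5.990652
t=4: π = [0.2593, 0.3333, 0.4074], E[r] = 1.8147, γ^t·E[r] = 1.190651, running G = 7.181303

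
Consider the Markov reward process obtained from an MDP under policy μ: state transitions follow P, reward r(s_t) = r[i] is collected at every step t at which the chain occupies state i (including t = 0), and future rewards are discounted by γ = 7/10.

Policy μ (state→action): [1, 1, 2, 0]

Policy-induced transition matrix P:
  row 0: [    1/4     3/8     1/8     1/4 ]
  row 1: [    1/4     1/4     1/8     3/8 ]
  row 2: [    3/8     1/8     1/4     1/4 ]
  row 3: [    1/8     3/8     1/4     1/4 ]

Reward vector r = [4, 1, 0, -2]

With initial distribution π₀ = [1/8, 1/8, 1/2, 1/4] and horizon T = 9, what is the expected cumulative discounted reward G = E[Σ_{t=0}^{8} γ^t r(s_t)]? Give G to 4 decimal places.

G = 1.7275

t=0: π = [0.1250, 0.1250, 0.5000, 0.2500], E[r] = 0.1250, γ^t·E[r] = 0.125000, running G = 0.125000
t=1: π = [0.2813, 0.2344, 0.2188, 0.2656], E[r] = 0.8281, γ^t·E[r] = 0.579688, running G = 0.704688
t=2: π = [0.2441, 0.2910, 0.1855, 0.2793], E[r] = 0.7090, γ^t·E[r] = 0.347402, running G = 1.052090
t=3: π = [0.2383, 0.2922, 0.1831, 0.2864], E[r] = 0.6726, γ^t·E[r] = 0.230704, running G = 1.282794
t=4: π = [0.2371, 0.2927, 0.1837, 0.2865], E[r] = 0.6680, γ^t·E[r] = 0.160387, running G = 1.443181
t=5: π = [0.2371, 0.2925, 0.1838, 0.2866], E[r] = 0.6679, γ^t·E[r] = 0.112253, running G = 1.555434
t=6: π = [0.2371, 0.2925, 0.1838, 0.2866], E[r] = 0.6680, γ^t·E[r] = 0.078586, running G = 1.634020
t=7: π = [0.2372, 0.2925, 0.1838, 0.2866], E[r] = 0.6680, γ^t·E[r] = 0.055011, running G = 1.689031
t=8: π = [0.2372, 0.2925, 0.1838, 0.2866], E[r] = 0.6680, γ^t·E[r] = 0.038508, running G = 1.727539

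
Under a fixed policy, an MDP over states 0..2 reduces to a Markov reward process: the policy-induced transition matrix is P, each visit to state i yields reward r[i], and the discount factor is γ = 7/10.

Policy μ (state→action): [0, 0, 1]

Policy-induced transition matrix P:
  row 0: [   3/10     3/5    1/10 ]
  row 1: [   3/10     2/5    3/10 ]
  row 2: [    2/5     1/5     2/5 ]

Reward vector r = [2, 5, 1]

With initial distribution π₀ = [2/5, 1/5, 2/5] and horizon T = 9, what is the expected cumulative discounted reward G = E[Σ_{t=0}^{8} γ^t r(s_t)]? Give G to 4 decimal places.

t=0: π = [0.4000, 0.2000, 0.4000], E[r] = 2.2000, γ^t·E[r] = 2.200000, running G = 2.200000
t=1: π = [0.3400, 0.4000, 0.2600], E[r] = 2.9400, γ^t·E[r] = 2.058000, running G = 4.258000
t=2: π = [0.3260, 0.4160, 0.2580], E[r] = 2.9900, γ^t·E[r] = 1.465100, running G = 5.723100
t=3: π = [0.3258, 0.4136, 0.2606], E[r] = 2.9802, γ^t·E[r] = 1.022209, running G = 6.745309
t=4: π = [0.3261, 0.4130, 0.2609], E[r] = 2.9782, γ^t·E[r] = 0.715071, running G = 7.460379
t=5: π = [0.3261, 0.4130, 0.2609], E[r] = 2.9782, γ^t·E[r] = 0.500549, running G = 7.960928
t=6: π = [0.3261, 0.4130, 0.2609], E[r] = 2.9783, γ^t·E[r] = 0.350389, running G = 8.311317
t=7: π = [0.3261, 0.4130, 0.2609], E[r] = 2.9783, γ^t·E[r] = 0.245273, running G = 8.556590
t=8: π = [0.3261, 0.4130, 0.2609], E[r] = 2.9783, γ^t·E[r] = 0.171691, running G = 8.728281

G = 8.7283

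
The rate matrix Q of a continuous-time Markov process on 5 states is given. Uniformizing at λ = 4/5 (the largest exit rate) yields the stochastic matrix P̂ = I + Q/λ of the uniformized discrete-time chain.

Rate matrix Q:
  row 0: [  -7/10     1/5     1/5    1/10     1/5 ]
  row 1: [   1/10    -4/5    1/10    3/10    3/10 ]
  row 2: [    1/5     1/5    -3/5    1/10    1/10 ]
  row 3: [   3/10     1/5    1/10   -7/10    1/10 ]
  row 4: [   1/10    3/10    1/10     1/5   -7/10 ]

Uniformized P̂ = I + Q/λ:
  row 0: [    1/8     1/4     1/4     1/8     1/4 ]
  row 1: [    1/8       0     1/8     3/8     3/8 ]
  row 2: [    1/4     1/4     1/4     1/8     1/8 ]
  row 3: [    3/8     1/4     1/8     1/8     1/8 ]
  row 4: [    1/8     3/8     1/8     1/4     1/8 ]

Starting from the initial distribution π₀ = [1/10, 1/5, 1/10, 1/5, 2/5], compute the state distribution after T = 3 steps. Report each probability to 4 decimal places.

t=0: π = [0.1000, 0.2000, 0.1000, 0.2000, 0.4000]
t=1: π = [0.1875, 0.2500, 0.1500, 0.2250, 0.1875]
t=2: π = [0.2000, 0.2109, 0.1672, 0.2109, 0.2109]
t=3: π = [0.1986, 0.2236, 0.1709, 0.2041, 0.2027]

π = [0.1986, 0.2236, 0.1709, 0.2041, 0.2027]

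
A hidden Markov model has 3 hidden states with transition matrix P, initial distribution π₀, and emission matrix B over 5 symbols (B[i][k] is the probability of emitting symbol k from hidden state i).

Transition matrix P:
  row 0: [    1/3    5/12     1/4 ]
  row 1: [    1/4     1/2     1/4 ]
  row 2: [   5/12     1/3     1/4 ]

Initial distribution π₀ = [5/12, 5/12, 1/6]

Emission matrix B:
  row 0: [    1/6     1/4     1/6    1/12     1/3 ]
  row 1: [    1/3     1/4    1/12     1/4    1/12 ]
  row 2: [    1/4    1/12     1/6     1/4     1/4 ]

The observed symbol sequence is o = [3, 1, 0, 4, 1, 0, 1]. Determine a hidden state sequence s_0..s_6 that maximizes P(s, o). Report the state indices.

t=0: δ = [3.472e-02, 1.042e-01, 4.167e-02]  (obs o_0=3)
t=1: δ = [6.510e-03, 1.302e-02, 2.170e-03]  ψ = [1, 1, 1]  (obs o_1=1)
t=2: δ = [5.425e-04, 2.170e-03, 8.138e-04]  ψ = [1, 1, 1]  (obs o_2=0)
t=3: δ = [1.808e-04, 9.042e-05, 1.356e-04]  ψ = [1, 1, 1]  (obs o_3=4)
t=4: δ = [1.507e-05, 1.884e-05, 3.768e-06]  ψ = [0, 0, 0]  (obs o_4=1)
t=5: δ = [8.372e-07, 3.140e-06, 1.177e-06]  ψ = [0, 1, 1]  (obs o_5=0)
t=6: δ = [1.962e-07, 3.925e-07, 6.541e-08]  ψ = [1, 1, 1]  (obs o_6=1)
backtrack: best end state = 1; path = [1, 1, 1, 0, 1, 1, 1]

path = [1, 1, 1, 0, 1, 1, 1]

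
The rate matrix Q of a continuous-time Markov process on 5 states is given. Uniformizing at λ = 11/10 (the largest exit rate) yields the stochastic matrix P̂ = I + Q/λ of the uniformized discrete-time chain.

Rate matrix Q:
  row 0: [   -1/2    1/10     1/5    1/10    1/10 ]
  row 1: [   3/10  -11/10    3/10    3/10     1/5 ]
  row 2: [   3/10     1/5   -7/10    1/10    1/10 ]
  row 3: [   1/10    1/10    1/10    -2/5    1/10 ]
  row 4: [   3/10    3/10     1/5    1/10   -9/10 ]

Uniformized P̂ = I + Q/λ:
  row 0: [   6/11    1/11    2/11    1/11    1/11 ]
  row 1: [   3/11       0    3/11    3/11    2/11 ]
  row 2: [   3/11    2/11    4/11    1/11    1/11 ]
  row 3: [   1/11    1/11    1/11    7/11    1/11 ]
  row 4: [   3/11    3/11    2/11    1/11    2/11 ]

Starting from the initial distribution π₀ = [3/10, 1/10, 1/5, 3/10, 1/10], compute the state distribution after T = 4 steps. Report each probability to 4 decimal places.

π = [0.3105, 0.1191, 0.2069, 0.2516, 0.1119]

t=0: π = [0.3000, 0.1000, 0.2000, 0.3000, 0.1000]
t=1: π = [0.3000, 0.1182, 0.2000, 0.2727, 0.1091]
t=2: π = [0.3050, 0.1182, 0.2041, 0.2612, 0.1116]
t=3: π = [0.3084, 0.1190, 0.2059, 0.2548, 0.1118]
t=4: π = [0.3105, 0.1191, 0.2069, 0.2516, 0.1119]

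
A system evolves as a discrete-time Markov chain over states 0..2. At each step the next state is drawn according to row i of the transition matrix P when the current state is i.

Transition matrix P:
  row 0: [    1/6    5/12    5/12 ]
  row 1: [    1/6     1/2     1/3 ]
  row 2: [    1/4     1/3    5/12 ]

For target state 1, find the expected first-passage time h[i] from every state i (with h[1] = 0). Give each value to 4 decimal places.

h = [2.6182, 0.0000, 2.8364]

First-step conditioning: h[1] = 0; for i ≠ 1, h[i] = 1 + Σ_k P[i][k]·h[k].
  h[0] = 1 + 1/6·h[0] + 5/12·h[2]
  h[2] = 1 + 1/4·h[0] + 5/12·h[2]
Solving the 2×2 linear system over states ≠ 1 gives exactly h = [144/55, 0, 156/55] (h[1] = 0 is the target).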